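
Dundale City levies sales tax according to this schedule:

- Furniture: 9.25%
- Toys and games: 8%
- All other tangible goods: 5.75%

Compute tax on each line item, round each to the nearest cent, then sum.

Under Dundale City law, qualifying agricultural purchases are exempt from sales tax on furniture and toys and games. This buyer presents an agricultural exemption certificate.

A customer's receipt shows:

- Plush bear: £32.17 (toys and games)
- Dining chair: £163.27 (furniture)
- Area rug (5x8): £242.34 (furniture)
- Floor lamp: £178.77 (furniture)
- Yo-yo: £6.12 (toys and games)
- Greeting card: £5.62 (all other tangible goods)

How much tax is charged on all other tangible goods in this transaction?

Greeting card £5.62: all other tangible goods → 5.75% → £0.32
Tax on all other tangible goods = £0.32

£0.32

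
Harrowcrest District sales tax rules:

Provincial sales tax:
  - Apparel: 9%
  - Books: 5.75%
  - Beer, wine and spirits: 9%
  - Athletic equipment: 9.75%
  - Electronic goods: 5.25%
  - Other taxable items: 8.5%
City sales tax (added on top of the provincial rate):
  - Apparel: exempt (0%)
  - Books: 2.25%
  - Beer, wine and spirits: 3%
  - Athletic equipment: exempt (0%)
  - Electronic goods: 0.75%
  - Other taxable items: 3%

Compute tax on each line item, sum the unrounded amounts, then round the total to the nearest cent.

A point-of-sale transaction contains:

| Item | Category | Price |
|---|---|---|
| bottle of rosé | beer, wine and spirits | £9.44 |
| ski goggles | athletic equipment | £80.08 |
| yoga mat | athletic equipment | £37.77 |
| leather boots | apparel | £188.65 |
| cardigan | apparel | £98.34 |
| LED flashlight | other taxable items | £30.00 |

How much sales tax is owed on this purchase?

Bottle of rosé £9.44: beer, wine and spirits → 9% + 3% city = 12% → £1.1328
Ski goggles £80.08: athletic equipment → 9.75% + 0% city = 9.75% → £7.8078
Yoga mat £37.77: athletic equipment → 9.75% + 0% city = 9.75% → £3.682575
Leather boots £188.65: apparel → 9% + 0% city = 9% → £16.9785
Cardigan £98.34: apparel → 9% + 0% city = 9% → £8.8506
LED flashlight £30.00: other taxable items → 8.5% + 3% city = 11.5% → £3.45
Unrounded tax sum = £41.902275 → £41.90

£41.90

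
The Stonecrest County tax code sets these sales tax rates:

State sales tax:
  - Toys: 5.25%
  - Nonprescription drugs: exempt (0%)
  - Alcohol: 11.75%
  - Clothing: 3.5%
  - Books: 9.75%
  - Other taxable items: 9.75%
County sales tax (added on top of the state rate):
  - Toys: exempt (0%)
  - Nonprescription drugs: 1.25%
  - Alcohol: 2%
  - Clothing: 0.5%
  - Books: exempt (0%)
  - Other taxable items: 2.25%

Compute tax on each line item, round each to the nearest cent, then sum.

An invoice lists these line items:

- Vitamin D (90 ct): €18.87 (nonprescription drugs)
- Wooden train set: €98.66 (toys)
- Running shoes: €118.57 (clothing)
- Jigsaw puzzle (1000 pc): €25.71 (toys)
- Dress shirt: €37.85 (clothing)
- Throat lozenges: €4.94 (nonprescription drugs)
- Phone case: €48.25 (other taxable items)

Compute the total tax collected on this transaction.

Vitamin D (90 ct) €18.87: nonprescription drugs → 0% + 1.25% county = 1.25% → €0.24
Wooden train set €98.66: toys → 5.25% + 0% county = 5.25% → €5.18
Running shoes €118.57: clothing → 3.5% + 0.5% county = 4% → €4.74
Jigsaw puzzle (1000 pc) €25.71: toys → 5.25% + 0% county = 5.25% → €1.35
Dress shirt €37.85: clothing → 3.5% + 0.5% county = 4% → €1.51
Throat lozenges €4.94: nonprescription drugs → 0% + 1.25% county = 1.25% → €0.06
Phone case €48.25: other taxable items → 9.75% + 2.25% county = 12% → €5.79
Total tax = €0.24 + €5.18 + €4.74 + €1.35 + €1.51 + €0.06 + €5.79 = €18.87

€18.87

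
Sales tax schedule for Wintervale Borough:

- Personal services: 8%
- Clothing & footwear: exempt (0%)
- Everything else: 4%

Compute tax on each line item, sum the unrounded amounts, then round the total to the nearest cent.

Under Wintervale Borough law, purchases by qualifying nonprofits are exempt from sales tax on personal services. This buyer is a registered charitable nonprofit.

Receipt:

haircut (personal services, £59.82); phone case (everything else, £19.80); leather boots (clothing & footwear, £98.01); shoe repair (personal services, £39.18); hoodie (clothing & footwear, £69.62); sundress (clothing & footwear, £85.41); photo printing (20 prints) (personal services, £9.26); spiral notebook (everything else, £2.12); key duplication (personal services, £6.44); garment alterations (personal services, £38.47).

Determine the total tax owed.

Haircut £59.82: personal services, buyer-exempt → 0% → £0.00
Phone case £19.80: everything else → 4% → £0.792
Leather boots £98.01: clothing & footwear → 0% → £0.00
Shoe repair £39.18: personal services, buyer-exempt → 0% → £0.00
Hoodie £69.62: clothing & footwear → 0% → £0.00
Sundress £85.41: clothing & footwear → 0% → £0.00
Photo printing (20 prints) £9.26: personal services, buyer-exempt → 0% → £0.00
Spiral notebook £2.12: everything else → 4% → £0.0848
Key duplication £6.44: personal services, buyer-exempt → 0% → £0.00
Garment alterations £38.47: personal services, buyer-exempt → 0% → £0.00
Unrounded tax sum = £0.8768 → £0.88

£0.88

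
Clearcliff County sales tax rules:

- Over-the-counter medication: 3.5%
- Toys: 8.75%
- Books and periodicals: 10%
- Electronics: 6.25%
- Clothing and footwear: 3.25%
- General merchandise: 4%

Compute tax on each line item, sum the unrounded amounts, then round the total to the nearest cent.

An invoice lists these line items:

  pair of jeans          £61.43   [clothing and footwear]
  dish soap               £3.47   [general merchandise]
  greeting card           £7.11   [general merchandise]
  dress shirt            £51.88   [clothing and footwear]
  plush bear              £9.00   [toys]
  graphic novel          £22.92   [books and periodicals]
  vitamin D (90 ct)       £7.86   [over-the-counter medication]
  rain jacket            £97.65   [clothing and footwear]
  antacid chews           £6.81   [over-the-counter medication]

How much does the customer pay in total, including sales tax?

£279.00

Pair of jeans £61.43: clothing and footwear → 3.25% → £1.996475
Dish soap £3.47: general merchandise → 4% → £0.1388
Greeting card £7.11: general merchandise → 4% → £0.2844
Dress shirt £51.88: clothing and footwear → 3.25% → £1.6861
Plush bear £9.00: toys → 8.75% → £0.7875
Graphic novel £22.92: books and periodicals → 10% → £2.292
Vitamin D (90 ct) £7.86: over-the-counter medication → 3.5% → £0.2751
Rain jacket £97.65: clothing and footwear → 3.25% → £3.173625
Antacid chews £6.81: over-the-counter medication → 3.5% → £0.23835
Subtotal = £268.13; unrounded tax = £10.87235 → £10.87; total due = £279.00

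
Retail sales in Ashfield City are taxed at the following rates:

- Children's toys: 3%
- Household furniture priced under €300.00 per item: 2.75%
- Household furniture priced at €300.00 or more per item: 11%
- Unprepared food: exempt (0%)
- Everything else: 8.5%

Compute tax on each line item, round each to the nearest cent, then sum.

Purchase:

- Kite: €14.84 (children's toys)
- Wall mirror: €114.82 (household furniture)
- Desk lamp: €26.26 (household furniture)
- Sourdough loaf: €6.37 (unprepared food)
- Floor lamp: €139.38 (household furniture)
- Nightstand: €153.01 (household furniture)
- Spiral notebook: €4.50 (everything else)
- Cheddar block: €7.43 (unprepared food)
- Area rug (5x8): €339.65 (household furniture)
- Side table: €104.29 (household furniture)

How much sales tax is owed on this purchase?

Kite €14.84: children's toys → 3% → €0.45
Wall mirror €114.82: household furniture, under €300.00 → 2.75% → €3.16
Desk lamp €26.26: household furniture, under €300.00 → 2.75% → €0.72
Sourdough loaf €6.37: unprepared food → 0% → €0.00
Floor lamp €139.38: household furniture, under €300.00 → 2.75% → €3.83
Nightstand €153.01: household furniture, under €300.00 → 2.75% → €4.21
Spiral notebook €4.50: everything else → 8.5% → €0.38
Cheddar block €7.43: unprepared food → 0% → €0.00
Area rug (5x8) €339.65: household furniture, €300.00 or more → 11% → €37.36
Side table €104.29: household furniture, under €300.00 → 2.75% → €2.87
Total tax = €0.45 + €3.16 + €0.72 + €3.83 + €4.21 + €0.38 + €37.36 + €2.87 = €52.98

€52.98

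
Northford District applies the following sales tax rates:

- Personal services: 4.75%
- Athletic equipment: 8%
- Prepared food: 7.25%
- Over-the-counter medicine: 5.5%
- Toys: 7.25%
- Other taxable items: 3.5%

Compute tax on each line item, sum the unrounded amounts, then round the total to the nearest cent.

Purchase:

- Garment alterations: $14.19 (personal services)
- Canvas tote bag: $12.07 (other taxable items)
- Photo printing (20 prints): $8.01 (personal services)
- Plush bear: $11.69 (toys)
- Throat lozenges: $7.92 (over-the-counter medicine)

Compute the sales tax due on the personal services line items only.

Garment alterations $14.19: personal services → 4.75% → $0.674025
Photo printing (20 prints) $8.01: personal services → 4.75% → $0.380475
Tax on personal services: unrounded sum = $1.0545 → $1.05

$1.05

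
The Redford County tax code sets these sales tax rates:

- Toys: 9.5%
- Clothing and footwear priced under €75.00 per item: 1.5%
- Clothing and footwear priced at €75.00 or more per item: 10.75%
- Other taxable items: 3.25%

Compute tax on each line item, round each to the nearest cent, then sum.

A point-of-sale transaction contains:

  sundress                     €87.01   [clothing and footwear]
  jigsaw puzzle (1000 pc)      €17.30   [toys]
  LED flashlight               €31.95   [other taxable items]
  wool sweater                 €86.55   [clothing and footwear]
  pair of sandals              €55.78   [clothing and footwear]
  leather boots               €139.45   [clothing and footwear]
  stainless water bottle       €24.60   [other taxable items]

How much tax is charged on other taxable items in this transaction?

€1.84

LED flashlight €31.95: other taxable items → 3.25% → €1.04
Stainless water bottle €24.60: other taxable items → 3.25% → €0.80
Tax on other taxable items = €1.04 + €0.80 = €1.84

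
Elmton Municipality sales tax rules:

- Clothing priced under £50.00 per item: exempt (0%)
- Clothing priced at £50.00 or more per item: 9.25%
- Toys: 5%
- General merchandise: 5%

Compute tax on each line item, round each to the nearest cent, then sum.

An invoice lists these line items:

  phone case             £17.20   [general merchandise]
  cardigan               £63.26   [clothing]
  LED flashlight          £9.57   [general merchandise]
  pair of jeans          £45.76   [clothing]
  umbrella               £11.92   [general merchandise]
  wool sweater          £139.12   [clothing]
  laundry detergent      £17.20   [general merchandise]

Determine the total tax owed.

£21.52

Phone case £17.20: general merchandise → 5% → £0.86
Cardigan £63.26: clothing, £50.00 or more → 9.25% → £5.85
LED flashlight £9.57: general merchandise → 5% → £0.48
Pair of jeans £45.76: clothing, under £50.00 → 0% → £0.00
Umbrella £11.92: general merchandise → 5% → £0.60
Wool sweater £139.12: clothing, £50.00 or more → 9.25% → £12.87
Laundry detergent £17.20: general merchandise → 5% → £0.86
Total tax = £0.86 + £5.85 + £0.48 + £0.60 + £12.87 + £0.86 = £21.52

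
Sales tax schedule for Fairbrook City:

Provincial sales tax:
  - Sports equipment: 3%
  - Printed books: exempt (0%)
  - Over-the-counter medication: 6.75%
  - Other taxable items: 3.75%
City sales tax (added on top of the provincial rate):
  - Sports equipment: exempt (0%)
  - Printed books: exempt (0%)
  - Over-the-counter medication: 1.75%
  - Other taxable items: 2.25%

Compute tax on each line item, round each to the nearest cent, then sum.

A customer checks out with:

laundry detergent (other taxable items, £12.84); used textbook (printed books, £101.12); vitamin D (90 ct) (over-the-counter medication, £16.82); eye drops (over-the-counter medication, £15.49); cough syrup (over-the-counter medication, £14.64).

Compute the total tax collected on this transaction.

£4.76

Laundry detergent £12.84: other taxable items → 3.75% + 2.25% city = 6% → £0.77
Used textbook £101.12: printed books → 0% + 0% city = 0% → £0.00
Vitamin D (90 ct) £16.82: over-the-counter medication → 6.75% + 1.75% city = 8.5% → £1.43
Eye drops £15.49: over-the-counter medication → 6.75% + 1.75% city = 8.5% → £1.32
Cough syrup £14.64: over-the-counter medication → 6.75% + 1.75% city = 8.5% → £1.24
Total tax = £0.77 + £1.43 + £1.32 + £1.24 = £4.76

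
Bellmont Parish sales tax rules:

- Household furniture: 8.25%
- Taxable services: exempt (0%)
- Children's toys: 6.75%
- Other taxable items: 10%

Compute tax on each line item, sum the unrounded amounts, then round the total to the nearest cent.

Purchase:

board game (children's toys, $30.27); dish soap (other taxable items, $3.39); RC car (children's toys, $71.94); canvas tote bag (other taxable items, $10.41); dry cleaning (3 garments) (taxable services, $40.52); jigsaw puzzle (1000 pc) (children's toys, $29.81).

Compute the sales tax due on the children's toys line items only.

$8.91

Board game $30.27: children's toys → 6.75% → $2.043225
RC car $71.94: children's toys → 6.75% → $4.85595
Jigsaw puzzle (1000 pc) $29.81: children's toys → 6.75% → $2.012175
Tax on children's toys: unrounded sum = $8.91135 → $8.91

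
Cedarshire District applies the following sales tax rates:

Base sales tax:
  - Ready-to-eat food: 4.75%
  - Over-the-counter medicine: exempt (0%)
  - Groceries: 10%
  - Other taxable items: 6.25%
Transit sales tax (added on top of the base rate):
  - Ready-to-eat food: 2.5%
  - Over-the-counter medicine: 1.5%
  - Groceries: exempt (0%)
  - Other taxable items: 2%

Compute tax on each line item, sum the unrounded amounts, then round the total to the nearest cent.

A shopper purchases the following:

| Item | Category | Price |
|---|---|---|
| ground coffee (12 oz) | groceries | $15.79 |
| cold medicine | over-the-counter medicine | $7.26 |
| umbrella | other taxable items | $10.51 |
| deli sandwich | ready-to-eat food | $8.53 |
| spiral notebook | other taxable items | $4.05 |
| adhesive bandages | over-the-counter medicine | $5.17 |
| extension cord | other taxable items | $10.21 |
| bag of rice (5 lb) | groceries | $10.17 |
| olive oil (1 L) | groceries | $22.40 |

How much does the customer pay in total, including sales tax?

Ground coffee (12 oz) $15.79: groceries → 10% + 0% transit = 10% → $1.579
Cold medicine $7.26: over-the-counter medicine → 0% + 1.5% transit = 1.5% → $0.1089
Umbrella $10.51: other taxable items → 6.25% + 2% transit = 8.25% → $0.867075
Deli sandwich $8.53: ready-to-eat food → 4.75% + 2.5% transit = 7.25% → $0.618425
Spiral notebook $4.05: other taxable items → 6.25% + 2% transit = 8.25% → $0.334125
Adhesive bandages $5.17: over-the-counter medicine → 0% + 1.5% transit = 1.5% → $0.07755
Extension cord $10.21: other taxable items → 6.25% + 2% transit = 8.25% → $0.842325
Bag of rice (5 lb) $10.17: groceries → 10% + 0% transit = 10% → $1.017
Olive oil (1 L) $22.40: groceries → 10% + 0% transit = 10% → $2.24
Subtotal = $94.09; unrounded tax = $7.6844 → $7.68; total due = $101.77

$101.77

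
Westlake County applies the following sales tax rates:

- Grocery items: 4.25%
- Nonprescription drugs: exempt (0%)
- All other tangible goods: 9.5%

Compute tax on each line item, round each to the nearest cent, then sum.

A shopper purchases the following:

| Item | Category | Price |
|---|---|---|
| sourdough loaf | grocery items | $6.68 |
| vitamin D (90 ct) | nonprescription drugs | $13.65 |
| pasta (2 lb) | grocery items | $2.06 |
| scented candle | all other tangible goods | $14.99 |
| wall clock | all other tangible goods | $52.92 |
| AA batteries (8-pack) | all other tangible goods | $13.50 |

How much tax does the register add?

$8.10

Sourdough loaf $6.68: grocery items → 4.25% → $0.28
Vitamin D (90 ct) $13.65: nonprescription drugs → 0% → $0.00
Pasta (2 lb) $2.06: grocery items → 4.25% → $0.09
Scented candle $14.99: all other tangible goods → 9.5% → $1.42
Wall clock $52.92: all other tangible goods → 9.5% → $5.03
AA batteries (8-pack) $13.50: all other tangible goods → 9.5% → $1.28
Total tax = $0.28 + $0.09 + $1.42 + $5.03 + $1.28 = $8.10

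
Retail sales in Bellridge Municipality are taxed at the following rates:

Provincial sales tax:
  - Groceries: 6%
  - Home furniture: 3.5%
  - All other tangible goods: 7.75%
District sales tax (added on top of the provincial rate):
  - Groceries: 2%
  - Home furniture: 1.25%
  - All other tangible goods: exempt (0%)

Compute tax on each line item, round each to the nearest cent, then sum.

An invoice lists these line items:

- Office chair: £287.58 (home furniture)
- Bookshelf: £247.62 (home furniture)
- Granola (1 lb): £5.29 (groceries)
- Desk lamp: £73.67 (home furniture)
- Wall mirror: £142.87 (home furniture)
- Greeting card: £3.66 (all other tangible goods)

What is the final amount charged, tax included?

Office chair £287.58: home furniture → 3.5% + 1.25% district = 4.75% → £13.66
Bookshelf £247.62: home furniture → 3.5% + 1.25% district = 4.75% → £11.76
Granola (1 lb) £5.29: groceries → 6% + 2% district = 8% → £0.42
Desk lamp £73.67: home furniture → 3.5% + 1.25% district = 4.75% → £3.50
Wall mirror £142.87: home furniture → 3.5% + 1.25% district = 4.75% → £6.79
Greeting card £3.66: all other tangible goods → 7.75% + 0% district = 7.75% → £0.28
Subtotal = £760.69; tax = £36.41; total due = £797.10

£797.10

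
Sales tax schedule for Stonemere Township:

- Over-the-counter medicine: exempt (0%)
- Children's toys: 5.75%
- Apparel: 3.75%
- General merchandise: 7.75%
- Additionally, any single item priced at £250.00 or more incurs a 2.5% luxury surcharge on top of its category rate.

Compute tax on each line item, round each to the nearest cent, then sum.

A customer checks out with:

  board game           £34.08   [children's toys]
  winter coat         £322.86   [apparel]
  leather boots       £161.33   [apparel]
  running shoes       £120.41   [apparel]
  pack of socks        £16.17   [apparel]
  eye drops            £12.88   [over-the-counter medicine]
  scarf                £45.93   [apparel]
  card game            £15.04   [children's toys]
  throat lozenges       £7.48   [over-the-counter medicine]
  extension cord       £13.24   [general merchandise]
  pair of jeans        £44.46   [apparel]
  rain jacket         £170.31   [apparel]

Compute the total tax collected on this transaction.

£44.99

Board game £34.08: children's toys → 5.75% → £1.96
Winter coat £322.86: apparel → 3.75% + 2.5% surcharge = 6.25% → £20.18
Leather boots £161.33: apparel → 3.75% → £6.05
Running shoes £120.41: apparel → 3.75% → £4.52
Pack of socks £16.17: apparel → 3.75% → £0.61
Eye drops £12.88: over-the-counter medicine → 0% → £0.00
Scarf £45.93: apparel → 3.75% → £1.72
Card game £15.04: children's toys → 5.75% → £0.86
Throat lozenges £7.48: over-the-counter medicine → 0% → £0.00
Extension cord £13.24: general merchandise → 7.75% → £1.03
Pair of jeans £44.46: apparel → 3.75% → £1.67
Rain jacket £170.31: apparel → 3.75% → £6.39
Total tax = £1.96 + £20.18 + £6.05 + £4.52 + £0.61 + £1.72 + £0.86 + £1.03 + £1.67 + £6.39 = £44.99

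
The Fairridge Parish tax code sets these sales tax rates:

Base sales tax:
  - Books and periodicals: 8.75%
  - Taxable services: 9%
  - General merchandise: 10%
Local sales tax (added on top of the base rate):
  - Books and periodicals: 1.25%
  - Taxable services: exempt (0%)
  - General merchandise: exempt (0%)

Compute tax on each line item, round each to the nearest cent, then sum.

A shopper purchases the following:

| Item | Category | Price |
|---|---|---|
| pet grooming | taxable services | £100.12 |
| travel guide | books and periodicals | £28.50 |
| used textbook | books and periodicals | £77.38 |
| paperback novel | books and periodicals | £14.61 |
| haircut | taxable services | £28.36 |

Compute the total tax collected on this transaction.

£23.61

Pet grooming £100.12: taxable services → 9% + 0% local = 9% → £9.01
Travel guide £28.50: books and periodicals → 8.75% + 1.25% local = 10% → £2.85
Used textbook £77.38: books and periodicals → 8.75% + 1.25% local = 10% → £7.74
Paperback novel £14.61: books and periodicals → 8.75% + 1.25% local = 10% → £1.46
Haircut £28.36: taxable services → 9% + 0% local = 9% → £2.55
Total tax = £9.01 + £2.85 + £7.74 + £1.46 + £2.55 = £23.61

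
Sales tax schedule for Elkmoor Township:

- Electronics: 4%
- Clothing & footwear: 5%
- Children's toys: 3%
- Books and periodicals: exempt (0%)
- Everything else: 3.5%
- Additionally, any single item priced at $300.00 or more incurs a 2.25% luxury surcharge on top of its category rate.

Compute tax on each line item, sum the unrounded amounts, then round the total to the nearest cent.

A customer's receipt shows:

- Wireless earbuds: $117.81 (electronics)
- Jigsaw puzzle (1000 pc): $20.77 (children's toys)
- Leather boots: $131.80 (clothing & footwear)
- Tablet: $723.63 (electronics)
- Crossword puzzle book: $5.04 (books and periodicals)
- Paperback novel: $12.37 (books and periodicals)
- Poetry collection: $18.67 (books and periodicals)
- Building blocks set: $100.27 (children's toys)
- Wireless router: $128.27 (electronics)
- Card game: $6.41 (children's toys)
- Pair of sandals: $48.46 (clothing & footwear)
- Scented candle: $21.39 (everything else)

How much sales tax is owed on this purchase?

Wireless earbuds $117.81: electronics → 4% → $4.7124
Jigsaw puzzle (1000 pc) $20.77: children's toys → 3% → $0.6231
Leather boots $131.80: clothing & footwear → 5% → $6.59
Tablet $723.63: electronics → 4% + 2.25% surcharge = 6.25% → $45.226875
Crossword puzzle book $5.04: books and periodicals → 0% → $0.00
Paperback novel $12.37: books and periodicals → 0% → $0.00
Poetry collection $18.67: books and periodicals → 0% → $0.00
Building blocks set $100.27: children's toys → 3% → $3.0081
Wireless router $128.27: electronics → 4% → $5.1308
Card game $6.41: children's toys → 3% → $0.1923
Pair of sandals $48.46: clothing & footwear → 5% → $2.423
Scented candle $21.39: everything else → 3.5% → $0.74865
Unrounded tax sum = $68.655225 → $68.66

$68.66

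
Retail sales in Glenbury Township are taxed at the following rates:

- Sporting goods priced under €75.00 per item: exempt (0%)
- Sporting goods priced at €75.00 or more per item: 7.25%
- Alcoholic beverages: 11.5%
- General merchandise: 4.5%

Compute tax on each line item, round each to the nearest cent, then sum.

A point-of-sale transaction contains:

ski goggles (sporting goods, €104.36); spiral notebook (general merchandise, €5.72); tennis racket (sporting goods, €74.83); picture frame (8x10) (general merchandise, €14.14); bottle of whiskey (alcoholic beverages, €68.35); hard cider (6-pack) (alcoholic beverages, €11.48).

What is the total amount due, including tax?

€296.53

Ski goggles €104.36: sporting goods, €75.00 or more → 7.25% → €7.57
Spiral notebook €5.72: general merchandise → 4.5% → €0.26
Tennis racket €74.83: sporting goods, under €75.00 → 0% → €0.00
Picture frame (8x10) €14.14: general merchandise → 4.5% → €0.64
Bottle of whiskey €68.35: alcoholic beverages → 11.5% → €7.86
Hard cider (6-pack) €11.48: alcoholic beverages → 11.5% → €1.32
Subtotal = €278.88; tax = €17.65; total due = €296.53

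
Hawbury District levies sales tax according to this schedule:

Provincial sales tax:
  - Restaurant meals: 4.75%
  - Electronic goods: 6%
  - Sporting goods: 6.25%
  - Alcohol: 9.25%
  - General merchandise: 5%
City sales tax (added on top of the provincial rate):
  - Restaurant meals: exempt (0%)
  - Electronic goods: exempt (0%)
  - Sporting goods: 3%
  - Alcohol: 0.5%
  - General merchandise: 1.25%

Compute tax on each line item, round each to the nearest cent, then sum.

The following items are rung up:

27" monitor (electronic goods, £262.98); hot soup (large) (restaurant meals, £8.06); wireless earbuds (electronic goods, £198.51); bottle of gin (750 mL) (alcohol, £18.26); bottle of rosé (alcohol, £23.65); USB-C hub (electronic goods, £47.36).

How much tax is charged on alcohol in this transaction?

Bottle of gin (750 mL) £18.26: alcohol → 9.25% + 0.5% city = 9.75% → £1.78
Bottle of rosé £23.65: alcohol → 9.25% + 0.5% city = 9.75% → £2.31
Tax on alcohol = £1.78 + £2.31 = £4.09

£4.09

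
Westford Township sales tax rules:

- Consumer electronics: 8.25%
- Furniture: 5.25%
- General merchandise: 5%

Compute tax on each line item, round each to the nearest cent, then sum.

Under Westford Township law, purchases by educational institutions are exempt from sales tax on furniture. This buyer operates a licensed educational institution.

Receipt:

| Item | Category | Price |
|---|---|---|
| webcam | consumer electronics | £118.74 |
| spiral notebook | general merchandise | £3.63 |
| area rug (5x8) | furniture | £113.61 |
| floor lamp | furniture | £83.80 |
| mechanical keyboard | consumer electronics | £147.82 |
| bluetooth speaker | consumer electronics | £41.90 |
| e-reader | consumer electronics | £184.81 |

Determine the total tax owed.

£40.89

Webcam £118.74: consumer electronics → 8.25% → £9.80
Spiral notebook £3.63: general merchandise → 5% → £0.18
Area rug (5x8) £113.61: furniture, buyer-exempt → 0% → £0.00
Floor lamp £83.80: furniture, buyer-exempt → 0% → £0.00
Mechanical keyboard £147.82: consumer electronics → 8.25% → £12.20
Bluetooth speaker £41.90: consumer electronics → 8.25% → £3.46
E-reader £184.81: consumer electronics → 8.25% → £15.25
Total tax = £9.80 + £0.18 + £12.20 + £3.46 + £15.25 = £40.89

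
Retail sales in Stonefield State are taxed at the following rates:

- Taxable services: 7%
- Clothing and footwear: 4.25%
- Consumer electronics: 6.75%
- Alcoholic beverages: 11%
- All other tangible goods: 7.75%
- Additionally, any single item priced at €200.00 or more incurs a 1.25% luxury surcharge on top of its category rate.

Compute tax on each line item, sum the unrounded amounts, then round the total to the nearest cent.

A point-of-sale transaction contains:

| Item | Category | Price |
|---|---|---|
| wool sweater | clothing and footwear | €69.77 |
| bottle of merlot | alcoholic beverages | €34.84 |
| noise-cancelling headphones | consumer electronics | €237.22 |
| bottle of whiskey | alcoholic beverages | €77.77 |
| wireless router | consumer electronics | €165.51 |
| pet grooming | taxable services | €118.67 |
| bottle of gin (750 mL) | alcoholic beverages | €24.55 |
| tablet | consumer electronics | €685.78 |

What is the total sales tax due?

€111.37

Wool sweater €69.77: clothing and footwear → 4.25% → €2.965225
Bottle of merlot €34.84: alcoholic beverages → 11% → €3.8324
Noise-cancelling headphones €237.22: consumer electronics → 6.75% + 1.25% surcharge = 8% → €18.9776
Bottle of whiskey €77.77: alcoholic beverages → 11% → €8.5547
Wireless router €165.51: consumer electronics → 6.75% → €11.171925
Pet grooming €118.67: taxable services → 7% → €8.3069
Bottle of gin (750 mL) €24.55: alcoholic beverages → 11% → €2.7005
Tablet €685.78: consumer electronics → 6.75% + 1.25% surcharge = 8% → €54.8624
Unrounded tax sum = €111.37165 → €111.37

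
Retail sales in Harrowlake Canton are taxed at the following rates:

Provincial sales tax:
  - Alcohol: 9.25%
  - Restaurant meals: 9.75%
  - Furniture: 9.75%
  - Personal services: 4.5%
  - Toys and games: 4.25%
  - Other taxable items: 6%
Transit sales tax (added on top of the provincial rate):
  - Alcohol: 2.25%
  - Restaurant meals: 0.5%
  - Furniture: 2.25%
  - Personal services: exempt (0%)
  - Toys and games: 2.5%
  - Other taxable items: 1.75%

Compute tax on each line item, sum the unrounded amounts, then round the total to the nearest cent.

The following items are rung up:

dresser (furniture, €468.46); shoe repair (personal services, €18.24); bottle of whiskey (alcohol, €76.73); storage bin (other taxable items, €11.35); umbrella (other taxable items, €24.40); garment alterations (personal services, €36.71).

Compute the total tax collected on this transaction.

Dresser €468.46: furniture → 9.75% + 2.25% transit = 12% → €56.2152
Shoe repair €18.24: personal services → 4.5% + 0% transit = 4.5% → €0.8208
Bottle of whiskey €76.73: alcohol → 9.25% + 2.25% transit = 11.5% → €8.82395
Storage bin €11.35: other taxable items → 6% + 1.75% transit = 7.75% → €0.879625
Umbrella €24.40: other taxable items → 6% + 1.75% transit = 7.75% → €1.891
Garment alterations €36.71: personal services → 4.5% + 0% transit = 4.5% → €1.65195
Unrounded tax sum = €70.282525 → €70.28

€70.28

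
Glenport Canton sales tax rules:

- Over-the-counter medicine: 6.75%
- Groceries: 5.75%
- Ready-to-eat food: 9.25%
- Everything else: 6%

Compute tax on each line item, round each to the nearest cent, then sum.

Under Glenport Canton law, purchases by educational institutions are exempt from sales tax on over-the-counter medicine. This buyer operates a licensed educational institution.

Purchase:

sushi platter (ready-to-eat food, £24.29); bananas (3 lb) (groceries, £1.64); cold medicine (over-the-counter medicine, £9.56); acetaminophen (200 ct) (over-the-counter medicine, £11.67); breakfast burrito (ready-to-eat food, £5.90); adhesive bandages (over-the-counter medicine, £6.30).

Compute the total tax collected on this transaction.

Sushi platter £24.29: ready-to-eat food → 9.25% → £2.25
Bananas (3 lb) £1.64: groceries → 5.75% → £0.09
Cold medicine £9.56: over-the-counter medicine, buyer-exempt → 0% → £0.00
Acetaminophen (200 ct) £11.67: over-the-counter medicine, buyer-exempt → 0% → £0.00
Breakfast burrito £5.90: ready-to-eat food → 9.25% → £0.55
Adhesive bandages £6.30: over-the-counter medicine, buyer-exempt → 0% → £0.00
Total tax = £2.25 + £0.09 + £0.55 = £2.89

£2.89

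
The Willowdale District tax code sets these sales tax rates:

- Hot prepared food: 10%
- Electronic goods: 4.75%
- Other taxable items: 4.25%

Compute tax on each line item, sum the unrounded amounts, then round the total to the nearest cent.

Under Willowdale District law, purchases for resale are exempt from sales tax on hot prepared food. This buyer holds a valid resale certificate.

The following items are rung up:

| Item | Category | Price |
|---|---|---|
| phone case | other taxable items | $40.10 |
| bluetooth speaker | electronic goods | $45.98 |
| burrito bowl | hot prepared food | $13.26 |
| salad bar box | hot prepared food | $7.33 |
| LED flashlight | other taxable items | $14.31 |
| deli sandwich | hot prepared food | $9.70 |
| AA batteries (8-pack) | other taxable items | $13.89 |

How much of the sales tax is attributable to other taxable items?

$2.90

Phone case $40.10: other taxable items → 4.25% → $1.70425
LED flashlight $14.31: other taxable items → 4.25% → $0.608175
AA batteries (8-pack) $13.89: other taxable items → 4.25% → $0.590325
Tax on other taxable items: unrounded sum = $2.90275 → $2.90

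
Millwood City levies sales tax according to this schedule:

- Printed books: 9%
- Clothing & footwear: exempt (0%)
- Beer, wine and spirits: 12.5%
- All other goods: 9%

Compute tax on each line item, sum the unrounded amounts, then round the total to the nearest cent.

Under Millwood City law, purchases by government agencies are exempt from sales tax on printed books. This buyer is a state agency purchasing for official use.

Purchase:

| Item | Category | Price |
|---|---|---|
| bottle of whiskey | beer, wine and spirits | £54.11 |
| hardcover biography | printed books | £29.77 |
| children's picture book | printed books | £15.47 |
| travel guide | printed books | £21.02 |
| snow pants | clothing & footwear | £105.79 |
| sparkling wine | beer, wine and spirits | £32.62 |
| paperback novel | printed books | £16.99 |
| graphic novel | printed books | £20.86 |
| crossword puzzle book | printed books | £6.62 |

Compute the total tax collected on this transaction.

Bottle of whiskey £54.11: beer, wine and spirits → 12.5% → £6.76375
Hardcover biography £29.77: printed books, buyer-exempt → 0% → £0.00
Children's picture book £15.47: printed books, buyer-exempt → 0% → £0.00
Travel guide £21.02: printed books, buyer-exempt → 0% → £0.00
Snow pants £105.79: clothing & footwear → 0% → £0.00
Sparkling wine £32.62: beer, wine and spirits → 12.5% → £4.0775
Paperback novel £16.99: printed books, buyer-exempt → 0% → £0.00
Graphic novel £20.86: printed books, buyer-exempt → 0% → £0.00
Crossword puzzle book £6.62: printed books, buyer-exempt → 0% → £0.00
Unrounded tax sum = £10.84125 → £10.84

£10.84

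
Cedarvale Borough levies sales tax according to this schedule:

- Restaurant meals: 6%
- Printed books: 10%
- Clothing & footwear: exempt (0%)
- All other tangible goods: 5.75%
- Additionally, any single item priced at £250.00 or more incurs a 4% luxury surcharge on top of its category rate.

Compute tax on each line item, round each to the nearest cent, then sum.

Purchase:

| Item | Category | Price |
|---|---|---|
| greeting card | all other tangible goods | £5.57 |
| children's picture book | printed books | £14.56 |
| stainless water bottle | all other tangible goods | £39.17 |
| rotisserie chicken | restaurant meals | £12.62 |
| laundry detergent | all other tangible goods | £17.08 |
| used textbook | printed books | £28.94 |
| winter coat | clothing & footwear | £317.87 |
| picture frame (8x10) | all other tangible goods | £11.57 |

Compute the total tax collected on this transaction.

Greeting card £5.57: all other tangible goods → 5.75% → £0.32
Children's picture book £14.56: printed books → 10% → £1.46
Stainless water bottle £39.17: all other tangible goods → 5.75% → £2.25
Rotisserie chicken £12.62: restaurant meals → 6% → £0.76
Laundry detergent £17.08: all other tangible goods → 5.75% → £0.98
Used textbook £28.94: printed books → 10% → £2.89
Winter coat £317.87: clothing & footwear → 0% + 4% surcharge = 4% → £12.71
Picture frame (8x10) £11.57: all other tangible goods → 5.75% → £0.67
Total tax = £0.32 + £1.46 + £2.25 + £0.76 + £0.98 + £2.89 + £12.71 + £0.67 = £22.04

£22.04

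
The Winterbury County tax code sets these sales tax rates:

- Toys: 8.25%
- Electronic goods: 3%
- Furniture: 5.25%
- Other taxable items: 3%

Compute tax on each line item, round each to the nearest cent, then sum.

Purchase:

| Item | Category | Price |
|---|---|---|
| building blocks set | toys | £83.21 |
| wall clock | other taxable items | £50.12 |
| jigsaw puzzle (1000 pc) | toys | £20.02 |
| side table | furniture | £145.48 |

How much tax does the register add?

£17.65

Building blocks set £83.21: toys → 8.25% → £6.86
Wall clock £50.12: other taxable items → 3% → £1.50
Jigsaw puzzle (1000 pc) £20.02: toys → 8.25% → £1.65
Side table £145.48: furniture → 5.25% → £7.64
Total tax = £6.86 + £1.50 + £1.65 + £7.64 = £17.65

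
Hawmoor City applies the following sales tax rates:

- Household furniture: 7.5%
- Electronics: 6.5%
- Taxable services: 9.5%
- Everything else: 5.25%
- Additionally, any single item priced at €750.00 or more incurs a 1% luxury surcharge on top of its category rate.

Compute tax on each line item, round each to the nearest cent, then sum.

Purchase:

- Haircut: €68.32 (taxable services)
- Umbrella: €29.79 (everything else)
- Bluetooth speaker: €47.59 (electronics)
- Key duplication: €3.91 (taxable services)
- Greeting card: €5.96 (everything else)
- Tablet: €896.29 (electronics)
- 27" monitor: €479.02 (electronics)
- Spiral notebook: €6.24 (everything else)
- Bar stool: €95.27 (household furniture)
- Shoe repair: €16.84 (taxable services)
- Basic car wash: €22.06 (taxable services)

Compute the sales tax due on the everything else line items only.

Umbrella €29.79: everything else → 5.25% → €1.56
Greeting card €5.96: everything else → 5.25% → €0.31
Spiral notebook €6.24: everything else → 5.25% → €0.33
Tax on everything else = €1.56 + €0.31 + €0.33 = €2.20

€2.20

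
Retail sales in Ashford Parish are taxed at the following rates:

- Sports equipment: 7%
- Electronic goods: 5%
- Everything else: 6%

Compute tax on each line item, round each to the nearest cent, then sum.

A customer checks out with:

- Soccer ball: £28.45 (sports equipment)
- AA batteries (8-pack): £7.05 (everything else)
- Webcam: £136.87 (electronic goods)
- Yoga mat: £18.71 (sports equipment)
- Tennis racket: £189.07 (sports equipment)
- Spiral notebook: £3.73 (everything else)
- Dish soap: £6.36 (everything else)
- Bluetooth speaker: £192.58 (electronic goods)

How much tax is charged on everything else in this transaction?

£1.02

AA batteries (8-pack) £7.05: everything else → 6% → £0.42
Spiral notebook £3.73: everything else → 6% → £0.22
Dish soap £6.36: everything else → 6% → £0.38
Tax on everything else = £0.42 + £0.22 + £0.38 = £1.02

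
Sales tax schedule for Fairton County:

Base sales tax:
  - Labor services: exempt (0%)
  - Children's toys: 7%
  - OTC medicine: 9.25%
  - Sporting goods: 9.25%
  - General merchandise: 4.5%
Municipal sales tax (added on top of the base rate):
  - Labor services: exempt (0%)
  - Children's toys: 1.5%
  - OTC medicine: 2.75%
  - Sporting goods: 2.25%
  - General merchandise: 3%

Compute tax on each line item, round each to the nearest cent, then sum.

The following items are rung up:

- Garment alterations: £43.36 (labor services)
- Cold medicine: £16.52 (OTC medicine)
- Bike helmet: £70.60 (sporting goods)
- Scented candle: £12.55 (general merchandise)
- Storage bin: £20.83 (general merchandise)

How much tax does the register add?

£12.60

Garment alterations £43.36: labor services → 0% + 0% municipal = 0% → £0.00
Cold medicine £16.52: OTC medicine → 9.25% + 2.75% municipal = 12% → £1.98
Bike helmet £70.60: sporting goods → 9.25% + 2.25% municipal = 11.5% → £8.12
Scented candle £12.55: general merchandise → 4.5% + 3% municipal = 7.5% → £0.94
Storage bin £20.83: general merchandise → 4.5% + 3% municipal = 7.5% → £1.56
Total tax = £1.98 + £8.12 + £0.94 + £1.56 = £12.60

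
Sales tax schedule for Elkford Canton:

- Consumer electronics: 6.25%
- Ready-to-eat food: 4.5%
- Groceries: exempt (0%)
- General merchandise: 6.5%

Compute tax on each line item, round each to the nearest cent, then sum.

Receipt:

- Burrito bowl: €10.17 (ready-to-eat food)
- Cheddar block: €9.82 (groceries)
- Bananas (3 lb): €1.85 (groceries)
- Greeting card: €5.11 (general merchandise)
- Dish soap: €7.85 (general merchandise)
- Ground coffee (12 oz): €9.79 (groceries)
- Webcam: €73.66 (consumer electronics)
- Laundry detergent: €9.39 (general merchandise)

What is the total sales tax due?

€6.51

Burrito bowl €10.17: ready-to-eat food → 4.5% → €0.46
Cheddar block €9.82: groceries → 0% → €0.00
Bananas (3 lb) €1.85: groceries → 0% → €0.00
Greeting card €5.11: general merchandise → 6.5% → €0.33
Dish soap €7.85: general merchandise → 6.5% → €0.51
Ground coffee (12 oz) €9.79: groceries → 0% → €0.00
Webcam €73.66: consumer electronics → 6.25% → €4.60
Laundry detergent €9.39: general merchandise → 6.5% → €0.61
Total tax = €0.46 + €0.33 + €0.51 + €4.60 + €0.61 = €6.51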